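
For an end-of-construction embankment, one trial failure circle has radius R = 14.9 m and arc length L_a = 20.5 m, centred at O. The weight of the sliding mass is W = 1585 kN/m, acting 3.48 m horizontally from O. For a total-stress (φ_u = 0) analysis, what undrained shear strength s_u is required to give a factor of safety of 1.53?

s_u = 27.6 kPa

FS = s_u·L_a·R / (W·d), so s_u = FS·W·d / (L_a·R).
s_u = 1.53·1585·3.48 / (20.50·14.9) = 8439.2 / 305.45 = 27.63 kPa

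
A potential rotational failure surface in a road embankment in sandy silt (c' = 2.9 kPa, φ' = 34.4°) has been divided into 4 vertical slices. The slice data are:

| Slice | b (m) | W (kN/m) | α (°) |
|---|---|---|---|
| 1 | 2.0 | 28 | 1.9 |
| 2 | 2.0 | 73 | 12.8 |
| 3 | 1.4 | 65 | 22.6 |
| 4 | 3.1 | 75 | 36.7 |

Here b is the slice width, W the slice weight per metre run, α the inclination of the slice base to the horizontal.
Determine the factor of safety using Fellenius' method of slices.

Ordinary method of slices: FS = Σ[c'·Δl_i + (W_i cosα_i)·tanφ'] / Σ W_i sinα_i, with Δl_i = b_i / cosα_i.
Slice 1: Δl = 2.0/cos1.9° = 2.001 m; N'_1 = 28·cos1.9° = 28.0; c'Δl = 5.80; W sinα = 0.9
Slice 2: Δl = 2.0/cos12.8° = 2.051 m; N'_2 = 73·cos12.8° = 71.2; c'Δl = 5.95; W sinα = 16.2
Slice 3: Δl = 1.4/cos22.6° = 1.516 m; N'_3 = 65·cos22.6° = 60.0; c'Δl = 4.40; W sinα = 25.0
Slice 4: Δl = 3.1/cos36.7° = 3.866 m; N'_4 = 75·cos36.7° = 60.1; c'Δl = 11.21; W sinα = 44.8
Σc'Δl = 27.4 kN/m; ΣN' = 219.3 kN/m; ΣW sinα = 86.9 kN/m
Resisting = 27.4 + 219.3·tan34.4° = 27.4 + 150.2 = 177.5 kN/m
FS = 177.5 / 86.9 = 2.043

FS = 2.04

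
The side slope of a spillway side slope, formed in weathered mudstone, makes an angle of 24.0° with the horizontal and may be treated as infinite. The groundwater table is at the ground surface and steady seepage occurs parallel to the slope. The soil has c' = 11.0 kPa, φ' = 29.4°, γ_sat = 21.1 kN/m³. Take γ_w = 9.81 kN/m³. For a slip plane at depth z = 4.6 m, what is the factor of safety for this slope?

With seepage parallel to the slope and the water table at the surface, the effective normal stress on the slip plane uses the buoyant unit weight γ' = γ_sat − γ_w while the driving shear stress uses γ_sat:
FS = [c' + γ' z cos²β tanφ'] / [γ_sat z sinβ cosβ]
γ' = 21.1 − 9.81 = 11.29 kN/m³
Numerator = 11.0 + 11.29·4.6·cos²24.0°·tan29.4° = 11.0 + 11.29·4.6·0.8346·0.5635 = 35.422 kPa
Denominator = 21.1·4.6·sin24.0°·cos24.0° = 21.1·4.6·0.4067·0.9135 = 36.065 kPa
FS = 35.422 / 36.065 = 0.982

FS = 0.98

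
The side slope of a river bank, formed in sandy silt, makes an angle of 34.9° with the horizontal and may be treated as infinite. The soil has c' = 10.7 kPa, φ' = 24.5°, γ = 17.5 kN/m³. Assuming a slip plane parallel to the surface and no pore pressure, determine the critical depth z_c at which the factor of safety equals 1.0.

Setting FS = 1.00 in FS = [c' + γz cos²β tanφ'] / [γz sinβ cosβ] and solving for z:
z = c' / [γ cosβ (FS·sinβ − cosβ·tanφ')]
  = 10.7 / [17.5·cos34.9°·(1.00·sin34.9° − cos34.9°·tan24.5°)]
  = 10.7 / [17.5·0.8202·(1.00·0.5721 − 0.8202·0.4557)]
  = 10.7 / 2.8473 = 3.758 m

z_c = 3.76 m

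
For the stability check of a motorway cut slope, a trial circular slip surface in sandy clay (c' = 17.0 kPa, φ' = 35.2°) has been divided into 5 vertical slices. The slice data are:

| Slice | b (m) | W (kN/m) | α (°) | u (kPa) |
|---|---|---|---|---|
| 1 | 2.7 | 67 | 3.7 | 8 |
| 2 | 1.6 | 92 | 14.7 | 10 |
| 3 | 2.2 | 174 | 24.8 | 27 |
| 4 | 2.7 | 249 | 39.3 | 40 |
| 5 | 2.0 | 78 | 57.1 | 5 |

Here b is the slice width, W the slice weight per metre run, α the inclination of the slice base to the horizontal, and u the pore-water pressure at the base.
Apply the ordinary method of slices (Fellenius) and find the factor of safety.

FS = 1.36

Ordinary method of slices: FS = Σ[c'·Δl_i + (W_i cosα_i − u_i·Δl_i)·tanφ'] / Σ W_i sinα_i, with Δl_i = b_i / cosα_i.
Slice 1: Δl = 2.7/cos3.7° = 2.706 m; N'_1 = 67·cos3.7° − 8·2.706 = 45.2; c'Δl = 46.00; W sinα = 4.3
Slice 2: Δl = 1.6/cos14.7° = 1.654 m; N'_2 = 92·cos14.7° − 10·1.654 = 72.4; c'Δl = 28.12; W sinα = 23.3
Slice 3: Δl = 2.2/cos24.8° = 2.424 m; N'_3 = 174·cos24.8° − 27·2.424 = 92.5; c'Δl = 41.20; W sinα = 73.0
Slice 4: Δl = 2.7/cos39.3° = 3.489 m; N'_4 = 249·cos39.3° − 40·3.489 = 53.1; c'Δl = 59.31; W sinα = 157.7
Slice 5: Δl = 2.0/cos57.1° = 3.682 m; N'_5 = 78·cos57.1° − 5·3.682 = 24.0; c'Δl = 62.59; W sinα = 65.5
Σc'Δl = 237.2 kN/m; ΣN' = 287.3 kN/m; ΣW sinα = 323.9 kN/m
Resisting = 237.2 + 287.3·tan35.2° = 237.2 + 202.6 = 439.9 kN/m
FS = 439.9 / 323.9 = 1.358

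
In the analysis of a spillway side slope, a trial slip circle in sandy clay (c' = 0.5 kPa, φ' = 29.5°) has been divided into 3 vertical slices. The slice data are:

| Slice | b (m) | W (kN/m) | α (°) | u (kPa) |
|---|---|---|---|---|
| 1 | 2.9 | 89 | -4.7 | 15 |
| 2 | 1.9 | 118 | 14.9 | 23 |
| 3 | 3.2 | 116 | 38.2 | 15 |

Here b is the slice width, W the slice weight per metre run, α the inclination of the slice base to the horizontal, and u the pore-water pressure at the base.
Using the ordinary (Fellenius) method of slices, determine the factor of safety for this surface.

Ordinary method of slices: FS = Σ[c'·Δl_i + (W_i cosα_i − u_i·Δl_i)·tanφ'] / Σ W_i sinα_i, with Δl_i = b_i / cosα_i.
Slice 1: Δl = 2.9/cos(-4.7°) = 2.910 m; N'_1 = 89·cos(-4.7°) − 15·2.910 = 45.1; c'Δl = 1.45; W sinα = -7.3
Slice 2: Δl = 1.9/cos14.9° = 1.966 m; N'_2 = 118·cos14.9° − 23·1.966 = 68.8; c'Δl = 0.98; W sinα = 30.3
Slice 3: Δl = 3.2/cos38.2° = 4.072 m; N'_3 = 116·cos38.2° − 15·4.072 = 30.1; c'Δl = 2.04; W sinα = 71.7
Σc'Δl = 4.5 kN/m; ΣN' = 143.9 kN/m; ΣW sinα = 94.8 kN/m
Resisting = 4.5 + 143.9·tan29.5° = 4.5 + 81.4 = 85.9 kN/m
FS = 85.9 / 94.8 = 0.906

FS = 0.91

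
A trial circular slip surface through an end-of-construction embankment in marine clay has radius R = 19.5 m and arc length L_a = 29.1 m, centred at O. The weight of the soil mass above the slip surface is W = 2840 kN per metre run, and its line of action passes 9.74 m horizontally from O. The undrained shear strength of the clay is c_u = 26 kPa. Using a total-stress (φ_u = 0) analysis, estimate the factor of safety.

Taking moments about the centre O, the resisting moment is provided by the undrained shear strength acting along the arc:
M_R = c_u·L_a·R = 26·29.10·19.5 = 14753.7 kN·m/m
M_D = W·d = 2840·9.74 = 27661.6 kN·m/m
FS = M_R / M_D = 14753.7 / 27661.6 = 0.533

FS = 0.53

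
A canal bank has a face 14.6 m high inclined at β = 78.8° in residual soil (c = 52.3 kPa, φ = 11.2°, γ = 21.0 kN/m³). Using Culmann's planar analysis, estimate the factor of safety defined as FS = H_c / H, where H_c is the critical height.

FS = 1.06

H_c = (4c/γ) · sinβ cosφ / [1 − cos(β − φ)]
    = (4·52.3/21.0) · sin78.8°·cos11.2° / [1 − cos67.6°]
    = 9.962 · 0.9623 / 0.6189 = 15.49 m
FS = H_c / H = 15.49 / 14.6 = 1.061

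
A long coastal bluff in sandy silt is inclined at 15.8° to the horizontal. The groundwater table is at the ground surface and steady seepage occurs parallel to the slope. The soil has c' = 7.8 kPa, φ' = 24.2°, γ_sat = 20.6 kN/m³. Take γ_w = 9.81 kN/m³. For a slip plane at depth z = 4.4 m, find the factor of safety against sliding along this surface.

With seepage parallel to the slope and the water table at the surface, the effective normal stress on the slip plane uses the buoyant unit weight γ' = γ_sat − γ_w while the driving shear stress uses γ_sat:
FS = [c' + γ' z cos²β tanφ'] / [γ_sat z sinβ cosβ]
γ' = 20.6 − 9.81 = 10.79 kN/m³
Numerator = 7.8 + 10.79·4.4·cos²15.8°·tan24.2° = 7.8 + 10.79·4.4·0.9259·0.4494 = 27.555 kPa
Denominator = 20.6·4.4·sin15.8°·cos15.8° = 20.6·4.4·0.2723·0.9622 = 23.747 kPa
FS = 27.555 / 23.747 = 1.160

FS = 1.16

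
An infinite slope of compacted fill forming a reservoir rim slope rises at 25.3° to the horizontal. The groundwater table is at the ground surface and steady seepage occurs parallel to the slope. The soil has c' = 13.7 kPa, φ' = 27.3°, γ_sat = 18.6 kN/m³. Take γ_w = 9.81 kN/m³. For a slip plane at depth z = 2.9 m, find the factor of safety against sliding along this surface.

FS = 1.17

With seepage parallel to the slope and the water table at the surface, the effective normal stress on the slip plane uses the buoyant unit weight γ' = γ_sat − γ_w while the driving shear stress uses γ_sat:
FS = [c' + γ' z cos²β tanφ'] / [γ_sat z sinβ cosβ]
γ' = 18.6 − 9.81 = 8.79 kN/m³
Numerator = 13.7 + 8.79·2.9·cos²25.3°·tan27.3° = 13.7 + 8.79·2.9·0.8174·0.5161 = 24.454 kPa
Denominator = 18.6·2.9·sin25.3°·cos25.3° = 18.6·2.9·0.4274·0.9041 = 20.841 kPa
FS = 24.454 / 20.841 = 1.173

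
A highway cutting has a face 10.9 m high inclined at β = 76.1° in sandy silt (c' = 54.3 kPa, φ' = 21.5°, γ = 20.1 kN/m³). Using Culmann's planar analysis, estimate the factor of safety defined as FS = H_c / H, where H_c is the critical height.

H_c = (4c'/γ) · sinβ cosφ' / [1 − cos(β − φ')]
    = (4·54.3/20.1) · sin76.1°·cos21.5° / [1 − cos54.6°]
    = 10.806 · 0.9032 / 0.4207 = 23.20 m
FS = H_c / H = 23.20 / 10.9 = 2.128

FS = 2.13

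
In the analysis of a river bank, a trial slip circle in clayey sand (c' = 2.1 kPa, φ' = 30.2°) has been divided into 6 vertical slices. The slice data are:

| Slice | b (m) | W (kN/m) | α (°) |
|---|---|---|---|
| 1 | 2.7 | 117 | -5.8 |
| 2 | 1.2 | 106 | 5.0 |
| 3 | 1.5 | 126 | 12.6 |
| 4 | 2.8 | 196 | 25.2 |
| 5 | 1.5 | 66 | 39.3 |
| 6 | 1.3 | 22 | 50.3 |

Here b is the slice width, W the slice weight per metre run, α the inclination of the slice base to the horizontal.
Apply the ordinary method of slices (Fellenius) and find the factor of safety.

FS = 2.20

Ordinary method of slices: FS = Σ[c'·Δl_i + (W_i cosα_i)·tanφ'] / Σ W_i sinα_i, with Δl_i = b_i / cosα_i.
Slice 1: Δl = 2.7/cos(-5.8°) = 2.714 m; N'_1 = 117·cos(-5.8°) = 116.4; c'Δl = 5.70; W sinα = -11.8
Slice 2: Δl = 1.2/cos5.0° = 1.205 m; N'_2 = 106·cos5.0° = 105.6; c'Δl = 2.53; W sinα = 9.2
Slice 3: Δl = 1.5/cos12.6° = 1.537 m; N'_3 = 126·cos12.6° = 123.0; c'Δl = 3.23; W sinα = 27.5
Slice 4: Δl = 2.8/cos25.2° = 3.095 m; N'_4 = 196·cos25.2° = 177.3; c'Δl = 6.50; W sinα = 83.5
Slice 5: Δl = 1.5/cos39.3° = 1.938 m; N'_5 = 66·cos39.3° = 51.1; c'Δl = 4.07; W sinα = 41.8
Slice 6: Δl = 1.3/cos50.3° = 2.035 m; N'_6 = 22·cos50.3° = 14.1; c'Δl = 4.27; W sinα = 16.9
Σc'Δl = 26.3 kN/m; ΣN' = 587.4 kN/m; ΣW sinα = 167.1 kN/m
Resisting = 26.3 + 587.4·tan30.2° = 26.3 + 341.9 = 368.2 kN/m
FS = 368.2 / 167.1 = 2.204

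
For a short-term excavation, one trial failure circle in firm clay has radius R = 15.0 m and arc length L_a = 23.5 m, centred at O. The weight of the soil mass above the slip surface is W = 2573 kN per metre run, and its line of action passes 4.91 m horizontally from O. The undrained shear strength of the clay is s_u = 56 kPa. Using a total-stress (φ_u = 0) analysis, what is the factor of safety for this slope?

Taking moments about the centre O, the resisting moment is provided by the undrained shear strength acting along the arc:
M_R = s_u·L_a·R = 56·23.50·15.0 = 19740.0 kN·m/m
M_D = W·d = 2573·4.91 = 12633.4 kN·m/m
FS = M_R / M_D = 19740.0 / 12633.4 = 1.563

FS = 1.56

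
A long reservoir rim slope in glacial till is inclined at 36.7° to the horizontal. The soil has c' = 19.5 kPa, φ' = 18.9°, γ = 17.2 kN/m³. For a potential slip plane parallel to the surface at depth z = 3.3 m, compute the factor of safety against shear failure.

For an infinite slope with a slip plane parallel to the surface (no pore pressure): FS = [c' + γz cos²β tanφ'] / [γz sinβ cosβ].
γz = 17.2·3.3 = 56.76 kN/m²
Numerator = 19.5 + 56.76·cos²36.7°·tan18.9° = 19.5 + 56.76·0.6428·0.3424 = 31.993 kPa
Denominator = 56.76·sin36.7°·cos36.7° = 56.76·0.5976·0.8018 = 27.197 kPa
FS = 31.993 / 27.197 = 1.176

FS = 1.18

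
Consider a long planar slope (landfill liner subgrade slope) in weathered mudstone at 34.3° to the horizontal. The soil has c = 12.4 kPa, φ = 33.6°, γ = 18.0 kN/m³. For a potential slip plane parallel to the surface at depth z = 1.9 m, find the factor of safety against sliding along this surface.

FS = 1.75

For an infinite slope with a slip plane parallel to the surface (no pore pressure): FS = [c + γz cos²β tanφ] / [γz sinβ cosβ].
γz = 18.0·1.9 = 34.20 kN/m²
Numerator = 12.4 + 34.20·cos²34.3°·tan33.6° = 12.4 + 34.20·0.6824·0.6644 = 27.907 kPa
Denominator = 34.20·sin34.3°·cos34.3° = 34.20·0.5635·0.8261 = 15.921 kPa
FS = 27.907 / 15.921 = 1.753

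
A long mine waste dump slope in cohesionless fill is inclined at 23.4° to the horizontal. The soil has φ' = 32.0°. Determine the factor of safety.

For a dry cohesionless infinite slope the factor of safety is FS = tanφ' / tanβ.
FS = tan32.0° / tan23.4° = 0.6249 / 0.4327 = 1.444

FS = 1.44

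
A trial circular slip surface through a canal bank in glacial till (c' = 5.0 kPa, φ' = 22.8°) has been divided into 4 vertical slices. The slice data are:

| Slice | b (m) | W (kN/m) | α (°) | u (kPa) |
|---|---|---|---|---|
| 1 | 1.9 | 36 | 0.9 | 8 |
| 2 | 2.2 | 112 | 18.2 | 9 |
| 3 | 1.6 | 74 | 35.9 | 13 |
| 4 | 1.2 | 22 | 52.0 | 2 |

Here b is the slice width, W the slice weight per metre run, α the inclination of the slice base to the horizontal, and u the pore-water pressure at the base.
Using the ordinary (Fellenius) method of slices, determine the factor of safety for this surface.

FS = 1.08

Ordinary method of slices: FS = Σ[c'·Δl_i + (W_i cosα_i − u_i·Δl_i)·tanφ'] / Σ W_i sinα_i, with Δl_i = b_i / cosα_i.
Slice 1: Δl = 1.9/cos0.9° = 1.900 m; N'_1 = 36·cos0.9° − 8·1.900 = 20.8; c'Δl = 9.50; W sinα = 0.6
Slice 2: Δl = 2.2/cos18.2° = 2.316 m; N'_2 = 112·cos18.2° − 9·2.316 = 85.6; c'Δl = 11.58; W sinα = 35.0
Slice 3: Δl = 1.6/cos35.9° = 1.975 m; N'_3 = 74·cos35.9° − 13·1.975 = 34.3; c'Δl = 9.88; W sinα = 43.4
Slice 4: Δl = 1.2/cos52.0° = 1.949 m; N'_4 = 22·cos52.0° − 2·1.949 = 9.6; c'Δl = 9.75; W sinα = 17.3
Σc'Δl = 40.7 kN/m; ΣN' = 150.3 kN/m; ΣW sinα = 96.3 kN/m
Resisting = 40.7 + 150.3·tan22.8° = 40.7 + 63.2 = 103.9 kN/m
FS = 103.9 / 96.3 = 1.079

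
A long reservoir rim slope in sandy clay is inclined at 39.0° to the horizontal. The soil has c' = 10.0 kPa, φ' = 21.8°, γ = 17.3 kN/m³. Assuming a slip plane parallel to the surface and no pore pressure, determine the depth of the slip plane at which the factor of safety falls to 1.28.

z = 1.50 m

Setting FS = 1.28 in FS = [c' + γz cos²β tanφ'] / [γz sinβ cosβ] and solving for z:
z = c' / [γ cosβ (FS·sinβ − cosβ·tanφ')]
  = 10.0 / [17.3·cos39.0°·(1.28·sin39.0° − cos39.0°·tan21.8°)]
  = 10.0 / [17.3·0.7771·(1.28·0.6293 − 0.7771·0.4000)]
  = 10.0 / 6.6510 = 1.504 m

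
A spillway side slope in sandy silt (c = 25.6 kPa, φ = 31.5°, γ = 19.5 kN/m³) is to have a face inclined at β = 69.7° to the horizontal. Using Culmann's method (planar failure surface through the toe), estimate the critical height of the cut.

H_c = 19.61 m

Culmann's analysis gives the critical failure plane at α_cr = (β + φ)/2 = (69.7 + 31.5)/2 = 50.6°, and the critical height
H_c = (4c/γ) · sinβ cosφ / [1 − cos(β − φ)]
    = (4·25.6/19.5) · sin69.7°·cos31.5° / [1 − cos(38.2°)]
    = 5.251 · 0.9379·0.8526 / [1 − 0.7859]
    = 5.251 · 0.7997 / 0.2141
    = 19.61 m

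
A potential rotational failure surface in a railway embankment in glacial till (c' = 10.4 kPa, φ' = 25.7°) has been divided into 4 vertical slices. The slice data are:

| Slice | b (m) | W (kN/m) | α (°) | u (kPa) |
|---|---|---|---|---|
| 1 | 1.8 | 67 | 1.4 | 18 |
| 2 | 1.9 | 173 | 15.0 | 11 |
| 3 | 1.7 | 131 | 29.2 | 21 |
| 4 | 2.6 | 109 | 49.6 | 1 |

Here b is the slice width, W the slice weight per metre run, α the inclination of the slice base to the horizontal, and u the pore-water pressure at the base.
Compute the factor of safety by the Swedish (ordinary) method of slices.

FS = 1.32

Ordinary method of slices: FS = Σ[c'·Δl_i + (W_i cosα_i − u_i·Δl_i)·tanφ'] / Σ W_i sinα_i, with Δl_i = b_i / cosα_i.
Slice 1: Δl = 1.8/cos1.4° = 1.801 m; N'_1 = 67·cos1.4° − 18·1.801 = 34.6; c'Δl = 18.73; W sinα = 1.6
Slice 2: Δl = 1.9/cos15.0° = 1.967 m; N'_2 = 173·cos15.0° − 11·1.967 = 145.5; c'Δl = 20.46; W sinα = 44.8
Slice 3: Δl = 1.7/cos29.2° = 1.947 m; N'_3 = 131·cos29.2° − 21·1.947 = 73.5; c'Δl = 20.25; W sinα = 63.9
Slice 4: Δl = 2.6/cos49.6° = 4.012 m; N'_4 = 109·cos49.6° − 1·4.012 = 66.6; c'Δl = 41.72; W sinα = 83.0
Σc'Δl = 101.2 kN/m; ΣN' = 320.1 kN/m; ΣW sinα = 193.3 kN/m
Resisting = 101.2 + 320.1·tan25.7° = 101.2 + 154.1 = 255.2 kN/m
FS = 255.2 / 193.3 = 1.320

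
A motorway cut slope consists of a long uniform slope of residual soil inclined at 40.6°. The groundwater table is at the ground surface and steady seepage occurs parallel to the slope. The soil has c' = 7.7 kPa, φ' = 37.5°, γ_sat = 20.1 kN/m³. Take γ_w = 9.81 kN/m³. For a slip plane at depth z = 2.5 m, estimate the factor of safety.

FS = 0.77

With seepage parallel to the slope and the water table at the surface, the effective normal stress on the slip plane uses the buoyant unit weight γ' = γ_sat − γ_w while the driving shear stress uses γ_sat:
FS = [c' + γ' z cos²β tanφ'] / [γ_sat z sinβ cosβ]
γ' = 20.1 − 9.81 = 10.29 kN/m³
Numerator = 7.7 + 10.29·2.5·cos²40.6°·tan37.5° = 7.7 + 10.29·2.5·0.5765·0.7673 = 19.080 kPa
Denominator = 20.1·2.5·sin40.6°·cos40.6° = 20.1·2.5·0.6508·0.7593 = 24.829 kPa
FS = 19.080 / 24.829 = 0.768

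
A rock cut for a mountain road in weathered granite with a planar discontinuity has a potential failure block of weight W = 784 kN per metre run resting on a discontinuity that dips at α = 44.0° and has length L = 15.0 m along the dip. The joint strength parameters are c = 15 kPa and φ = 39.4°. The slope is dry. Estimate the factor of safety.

FS = 1.26

Resolving the block weight along and normal to the plane and applying the Mohr–Coulomb strength on the joint:
N' = W cosα = 784·cos44.0° = 564.0 kN/m
Driving force T = W sinα = 784·sin44.0° = 544.6 kN/m
Resisting force R = c·L + N'·tanφ = 15·15.0 + 564.0·tan39.4° = 225.0 + 463.2 = 688.2 kN/m
FS = R / T = 688.2 / 544.6 = 1.264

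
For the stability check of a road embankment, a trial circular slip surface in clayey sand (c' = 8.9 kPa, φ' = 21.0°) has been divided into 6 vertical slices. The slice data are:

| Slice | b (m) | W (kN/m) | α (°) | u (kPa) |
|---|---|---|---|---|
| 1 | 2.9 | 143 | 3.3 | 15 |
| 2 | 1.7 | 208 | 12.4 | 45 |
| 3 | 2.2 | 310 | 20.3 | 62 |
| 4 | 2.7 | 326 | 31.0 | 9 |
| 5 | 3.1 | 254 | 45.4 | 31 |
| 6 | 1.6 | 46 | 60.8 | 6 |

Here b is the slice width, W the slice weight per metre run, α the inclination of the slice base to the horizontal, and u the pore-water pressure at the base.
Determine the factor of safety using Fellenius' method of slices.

FS = 0.75

Ordinary method of slices: FS = Σ[c'·Δl_i + (W_i cosα_i − u_i·Δl_i)·tanφ'] / Σ W_i sinα_i, with Δl_i = b_i / cosα_i.
Slice 1: Δl = 2.9/cos3.3° = 2.905 m; N'_1 = 143·cos3.3° − 15·2.905 = 99.2; c'Δl = 25.85; W sinα = 8.2
Slice 2: Δl = 1.7/cos12.4° = 1.741 m; N'_2 = 208·cos12.4° − 45·1.741 = 124.8; c'Δl = 15.49; W sinα = 44.7
Slice 3: Δl = 2.2/cos20.3° = 2.346 m; N'_3 = 310·cos20.3° − 62·2.346 = 145.3; c'Δl = 20.88; W sinα = 107.6
Slice 4: Δl = 2.7/cos31.0° = 3.150 m; N'_4 = 326·cos31.0° − 9·3.150 = 251.1; c'Δl = 28.03; W sinα = 167.9
Slice 5: Δl = 3.1/cos45.4° = 4.415 m; N'_5 = 254·cos45.4° − 31·4.415 = 41.5; c'Δl = 39.29; W sinα = 180.9
Slice 6: Δl = 1.6/cos60.8° = 3.280 m; N'_6 = 46·cos60.8° − 6·3.280 = 2.8; c'Δl = 29.19; W sinα = 40.2
Σc'Δl = 158.7 kN/m; ΣN' = 664.7 kN/m; ΣW sinα = 549.4 kN/m
Resisting = 158.7 + 664.7·tan21.0° = 158.7 + 255.1 = 413.9 kN/m
FS = 413.9 / 549.4 = 0.753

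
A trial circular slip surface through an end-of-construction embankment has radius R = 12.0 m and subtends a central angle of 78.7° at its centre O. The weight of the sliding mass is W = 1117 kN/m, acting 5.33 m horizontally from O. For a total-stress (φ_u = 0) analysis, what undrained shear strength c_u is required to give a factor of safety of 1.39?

FS = c_u·L_a·R / (W·d), so c_u = FS·W·d / (L_a·R).
Arc length L_a = R·θ = 12.0·(78.7°·π/180) = 12.0·1.3736 = 16.48 m
c_u = 1.39·1117·5.33 / (16.48·12.0) = 8275.5 / 197.79 = 41.84 kPa

c_u = 41.8 kPa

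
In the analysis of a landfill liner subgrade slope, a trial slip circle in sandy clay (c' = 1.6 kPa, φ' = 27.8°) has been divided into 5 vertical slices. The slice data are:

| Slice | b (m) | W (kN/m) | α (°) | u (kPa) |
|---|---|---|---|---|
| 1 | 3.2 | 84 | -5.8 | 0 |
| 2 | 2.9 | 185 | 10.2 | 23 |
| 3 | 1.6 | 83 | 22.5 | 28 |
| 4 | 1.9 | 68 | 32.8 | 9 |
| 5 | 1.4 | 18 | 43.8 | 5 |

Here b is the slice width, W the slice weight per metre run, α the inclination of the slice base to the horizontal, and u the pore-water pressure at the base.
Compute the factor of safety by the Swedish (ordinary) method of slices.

Ordinary method of slices: FS = Σ[c'·Δl_i + (W_i cosα_i − u_i·Δl_i)·tanφ'] / Σ W_i sinα_i, with Δl_i = b_i / cosα_i.
Slice 1: Δl = 3.2/cos(-5.8°) = 3.216 m; N'_1 = 84·cos(-5.8°) − 0·3.216 = 83.6; c'Δl = 5.15; W sinα = -8.5
Slice 2: Δl = 2.9/cos10.2° = 2.947 m; N'_2 = 185·cos10.2° − 23·2.947 = 114.3; c'Δl = 4.71; W sinα = 32.8
Slice 3: Δl = 1.6/cos22.5° = 1.732 m; N'_3 = 83·cos22.5° − 28·1.732 = 28.2; c'Δl = 2.77; W sinα = 31.8
Slice 4: Δl = 1.9/cos32.8° = 2.260 m; N'_4 = 68·cos32.8° − 9·2.260 = 36.8; c'Δl = 3.62; W sinα = 36.8
Slice 5: Δl = 1.4/cos43.8° = 1.940 m; N'_5 = 18·cos43.8° − 5·1.940 = 3.3; c'Δl = 3.10; W sinα = 12.5
Σc'Δl = 19.4 kN/m; ΣN' = 266.2 kN/m; ΣW sinα = 105.3 kN/m
Resisting = 19.4 + 266.2·tan27.8° = 19.4 + 140.3 = 159.7 kN/m
FS = 159.7 / 105.3 = 1.516

FS = 1.52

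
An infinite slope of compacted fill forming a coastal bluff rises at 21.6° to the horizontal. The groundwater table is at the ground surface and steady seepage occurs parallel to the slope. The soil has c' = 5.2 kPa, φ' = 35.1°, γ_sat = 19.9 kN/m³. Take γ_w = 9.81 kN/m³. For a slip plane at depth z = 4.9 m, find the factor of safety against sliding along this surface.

With seepage parallel to the slope and the water table at the surface, the effective normal stress on the slip plane uses the buoyant unit weight γ' = γ_sat − γ_w while the driving shear stress uses γ_sat:
FS = [c' + γ' z cos²β tanφ'] / [γ_sat z sinβ cosβ]
γ' = 19.9 − 9.81 = 10.09 kN/m³
Numerator = 5.2 + 10.09·4.9·cos²21.6°·tan35.1° = 5.2 + 10.09·4.9·0.8645·0.7028 = 35.239 kPa
Denominator = 19.9·4.9·sin21.6°·cos21.6° = 19.9·4.9·0.3681·0.9298 = 33.375 kPa
FS = 35.239 / 33.375 = 1.056

FS = 1.06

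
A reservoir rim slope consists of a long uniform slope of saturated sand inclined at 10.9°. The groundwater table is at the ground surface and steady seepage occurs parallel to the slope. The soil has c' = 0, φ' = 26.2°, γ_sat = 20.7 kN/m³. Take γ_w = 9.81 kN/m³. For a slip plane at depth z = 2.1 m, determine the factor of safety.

With seepage parallel to the slope and the water table at the surface, the effective normal stress on the slip plane uses the buoyant unit weight γ' = γ_sat − γ_w while the driving shear stress uses γ_sat:
FS = [c' + γ' z cos²β tanφ'] / [γ_sat z sinβ cosβ]
(For c' = 0 this reduces to FS = (γ'/γ_sat)·tanφ'/tanβ.)
γ' = 20.7 − 9.81 = 10.89 kN/m³
Numerator = 0.0 + 10.89·2.1·cos²10.9°·tan26.2° = 0.0 + 10.89·2.1·0.9642·0.4921 = 10.851 kPa
Denominator = 20.7·2.1·sin10.9°·cos10.9° = 20.7·2.1·0.1891·0.9820 = 8.072 kPa
FS = 10.851 / 8.072 = 1.344

FS = 1.34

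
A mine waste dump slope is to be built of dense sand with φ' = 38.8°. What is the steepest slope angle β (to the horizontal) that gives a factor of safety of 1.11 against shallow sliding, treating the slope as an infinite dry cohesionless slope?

β = 35.9°

For an infinite dry cohesionless slope FS = tanφ'/tanβ, so tanβ = tanφ' / FS.
tanβ = tan38.8° / 1.11 = 0.8040 / 1.11 = 0.7243
β = arctan(0.7243) = 35.92°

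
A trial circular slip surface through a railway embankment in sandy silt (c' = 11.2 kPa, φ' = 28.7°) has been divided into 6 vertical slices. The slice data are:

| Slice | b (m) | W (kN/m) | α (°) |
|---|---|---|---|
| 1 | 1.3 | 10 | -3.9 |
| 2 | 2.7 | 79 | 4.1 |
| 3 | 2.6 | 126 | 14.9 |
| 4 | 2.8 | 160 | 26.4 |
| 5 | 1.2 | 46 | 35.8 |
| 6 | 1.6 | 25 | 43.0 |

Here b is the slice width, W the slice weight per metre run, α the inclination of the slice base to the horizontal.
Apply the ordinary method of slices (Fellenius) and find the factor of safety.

FS = 2.46

Ordinary method of slices: FS = Σ[c'·Δl_i + (W_i cosα_i)·tanφ'] / Σ W_i sinα_i, with Δl_i = b_i / cosα_i.
Slice 1: Δl = 1.3/cos(-3.9°) = 1.303 m; N'_1 = 10·cos(-3.9°) = 10.0; c'Δl = 14.59; W sinα = -0.7
Slice 2: Δl = 2.7/cos4.1° = 2.707 m; N'_2 = 79·cos4.1° = 78.8; c'Δl = 30.32; W sinα = 5.6
Slice 3: Δl = 2.6/cos14.9° = 2.690 m; N'_3 = 126·cos14.9° = 121.8; c'Δl = 30.13; W sinα = 32.4
Slice 4: Δl = 2.8/cos26.4° = 3.126 m; N'_4 = 160·cos26.4° = 143.3; c'Δl = 35.01; W sinα = 71.1
Slice 5: Δl = 1.2/cos35.8° = 1.480 m; N'_5 = 46·cos35.8° = 37.3; c'Δl = 16.57; W sinα = 26.9
Slice 6: Δl = 1.6/cos43.0° = 2.188 m; N'_6 = 25·cos43.0° = 18.3; c'Δl = 24.50; W sinα = 17.0
Σc'Δl = 151.1 kN/m; ΣN' = 409.4 kN/m; ΣW sinα = 152.5 kN/m
Resisting = 151.1 + 409.4·tan28.7° = 151.1 + 224.2 = 375.3 kN/m
FS = 375.3 / 152.5 = 2.461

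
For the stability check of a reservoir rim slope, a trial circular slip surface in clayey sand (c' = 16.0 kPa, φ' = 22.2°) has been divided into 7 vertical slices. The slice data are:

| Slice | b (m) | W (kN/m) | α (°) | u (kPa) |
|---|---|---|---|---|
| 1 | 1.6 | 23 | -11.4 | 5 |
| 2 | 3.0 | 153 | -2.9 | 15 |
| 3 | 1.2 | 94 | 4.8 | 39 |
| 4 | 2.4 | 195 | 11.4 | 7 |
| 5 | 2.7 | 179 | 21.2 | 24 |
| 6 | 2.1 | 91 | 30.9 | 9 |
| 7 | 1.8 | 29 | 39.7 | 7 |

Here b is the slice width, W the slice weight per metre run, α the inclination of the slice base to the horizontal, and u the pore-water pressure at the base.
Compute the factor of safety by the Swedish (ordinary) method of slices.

Ordinary method of slices: FS = Σ[c'·Δl_i + (W_i cosα_i − u_i·Δl_i)·tanφ'] / Σ W_i sinα_i, with Δl_i = b_i / cosα_i.
Slice 1: Δl = 1.6/cos(-11.4°) = 1.632 m; N'_1 = 23·cos(-11.4°) − 5·1.632 = 14.4; c'Δl = 26.12; W sinα = -4.5
Slice 2: Δl = 3.0/cos(-2.9°) = 3.004 m; N'_2 = 153·cos(-2.9°) − 15·3.004 = 107.7; c'Δl = 48.06; W sinα = -7.7
Slice 3: Δl = 1.2/cos4.8° = 1.204 m; N'_3 = 94·cos4.8° − 39·1.204 = 46.7; c'Δl = 19.27; W sinα = 7.9
Slice 4: Δl = 2.4/cos11.4° = 2.448 m; N'_4 = 195·cos11.4° − 7·2.448 = 174.0; c'Δl = 39.17; W sinα = 38.5
Slice 5: Δl = 2.7/cos21.2° = 2.896 m; N'_5 = 179·cos21.2° − 24·2.896 = 97.4; c'Δl = 46.34; W sinα = 64.7
Slice 6: Δl = 2.1/cos30.9° = 2.447 m; N'_6 = 91·cos30.9° − 9·2.447 = 56.1; c'Δl = 39.16; W sinα = 46.7
Slice 7: Δl = 1.8/cos39.7° = 2.339 m; N'_7 = 29·cos39.7° − 7·2.339 = 5.9; c'Δl = 37.43; W sinα = 18.5
Σc'Δl = 255.5 kN/m; ΣN' = 502.2 kN/m; ΣW sinα = 164.1 kN/m
Resisting = 255.5 + 502.2·tan22.2° = 255.5 + 205.0 = 460.5 kN/m
FS = 460.5 / 164.1 = 2.806

FS = 2.81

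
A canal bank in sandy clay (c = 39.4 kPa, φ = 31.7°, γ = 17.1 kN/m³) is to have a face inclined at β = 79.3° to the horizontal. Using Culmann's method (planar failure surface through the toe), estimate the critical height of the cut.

H_c = 23.66 m

Culmann's analysis gives the critical failure plane at α_cr = (β + φ)/2 = (79.3 + 31.7)/2 = 55.5°, and the critical height
H_c = (4c/γ) · sinβ cosφ / [1 − cos(β − φ)]
    = (4·39.4/17.1) · sin79.3°·cos31.7° / [1 − cos(47.6°)]
    = 9.216 · 0.9826·0.8508 / [1 − 0.6743]
    = 9.216 · 0.8360 / 0.3257
    = 23.66 m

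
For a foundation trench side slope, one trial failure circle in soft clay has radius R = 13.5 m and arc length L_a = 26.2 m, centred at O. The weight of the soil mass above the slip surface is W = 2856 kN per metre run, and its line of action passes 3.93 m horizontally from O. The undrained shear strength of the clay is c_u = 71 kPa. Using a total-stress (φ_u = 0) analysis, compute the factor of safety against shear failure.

Taking moments about the centre O, the resisting moment is provided by the undrained shear strength acting along the arc:
M_R = c_u·L_a·R = 71·26.20·13.5 = 25112.7 kN·m/m
M_D = W·d = 2856·3.93 = 11224.1 kN·m/m
FS = M_R / M_D = 25112.7 / 11224.1 = 2.237

FS = 2.24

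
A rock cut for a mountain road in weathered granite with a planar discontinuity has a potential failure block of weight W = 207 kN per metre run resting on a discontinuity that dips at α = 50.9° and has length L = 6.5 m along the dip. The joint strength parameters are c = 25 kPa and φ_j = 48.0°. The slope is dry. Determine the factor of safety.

Resolving the block weight along and normal to the plane and applying the Mohr–Coulomb strength on the joint:
N' = W cosα = 207·cos50.9° = 130.5 kN/m
Driving force T = W sinα = 207·sin50.9° = 160.6 kN/m
Resisting force R = c·L + N'·tanφ_j = 25·6.5 + 130.5·tan48.0° = 162.5 + 145.0 = 307.5 kN/m
FS = R / T = 307.5 / 160.6 = 1.914

FS = 1.91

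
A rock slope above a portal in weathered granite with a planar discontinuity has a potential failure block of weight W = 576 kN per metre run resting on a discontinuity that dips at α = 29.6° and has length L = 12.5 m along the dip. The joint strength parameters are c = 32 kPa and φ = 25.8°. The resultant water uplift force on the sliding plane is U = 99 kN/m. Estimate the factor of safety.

FS = 2.09

Resolving the block weight along and normal to the plane and applying the Mohr–Coulomb strength on the joint:
N' = W cosα − U = 576·cos29.6° − 99 = 401.8 kN/m
Driving force T = W sinα = 576·sin29.6° = 284.5 kN/m
Resisting force R = c·L + N'·tanφ = 32·12.5 + 401.8·tan25.8° = 400.0 + 194.3 = 594.3 kN/m
FS = R / T = 594.3 / 284.5 = 2.089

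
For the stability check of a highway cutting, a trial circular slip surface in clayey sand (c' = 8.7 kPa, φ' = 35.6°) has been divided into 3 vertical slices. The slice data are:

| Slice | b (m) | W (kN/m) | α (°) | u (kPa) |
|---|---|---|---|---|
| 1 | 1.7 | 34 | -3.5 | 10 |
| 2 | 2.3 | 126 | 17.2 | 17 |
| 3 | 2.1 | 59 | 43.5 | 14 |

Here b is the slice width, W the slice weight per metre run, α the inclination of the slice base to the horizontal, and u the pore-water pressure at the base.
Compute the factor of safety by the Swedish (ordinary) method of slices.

Ordinary method of slices: FS = Σ[c'·Δl_i + (W_i cosα_i − u_i·Δl_i)·tanφ'] / Σ W_i sinα_i, with Δl_i = b_i / cosα_i.
Slice 1: Δl = 1.7/cos(-3.5°) = 1.703 m; N'_1 = 34·cos(-3.5°) − 10·1.703 = 16.9; c'Δl = 14.82; W sinα = -2.1
Slice 2: Δl = 2.3/cos17.2° = 2.408 m; N'_2 = 126·cos17.2° − 17·2.408 = 79.4; c'Δl = 20.95; W sinα = 37.3
Slice 3: Δl = 2.1/cos43.5° = 2.895 m; N'_3 = 59·cos43.5° − 14·2.895 = 2.3; c'Δl = 25.19; W sinα = 40.6
Σc'Δl = 61.0 kN/m; ΣN' = 98.6 kN/m; ΣW sinα = 75.8 kN/m
Resisting = 61.0 + 98.6·tan35.6° = 61.0 + 70.6 = 131.5 kN/m
FS = 131.5 / 75.8 = 1.736

FS = 1.74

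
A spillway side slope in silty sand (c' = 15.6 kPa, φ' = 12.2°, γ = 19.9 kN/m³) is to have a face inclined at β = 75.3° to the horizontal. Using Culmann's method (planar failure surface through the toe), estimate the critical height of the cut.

Culmann's analysis gives the critical failure plane at α_cr = (β + φ')/2 = (75.3 + 12.2)/2 = 43.8°, and the critical height
H_c = (4c'/γ) · sinβ cosφ' / [1 − cos(β − φ')]
    = (4·15.6/19.9) · sin75.3°·cos12.2° / [1 − cos(63.1°)]
    = 3.136 · 0.9673·0.9774 / [1 − 0.4524]
    = 3.136 · 0.9454 / 0.5476
    = 5.41 m

H_c = 5.41 m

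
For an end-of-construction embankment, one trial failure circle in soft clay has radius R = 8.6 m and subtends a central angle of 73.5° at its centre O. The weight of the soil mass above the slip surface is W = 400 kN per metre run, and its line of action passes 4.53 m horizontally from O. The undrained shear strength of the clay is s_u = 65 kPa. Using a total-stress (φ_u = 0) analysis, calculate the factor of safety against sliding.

Taking moments about the centre O, the resisting moment is provided by the undrained shear strength acting along the arc:
Arc length L_a = R·θ = 8.6·(73.5°·π/180) = 8.6·1.2828 = 11.03 m
M_R = s_u·L_a·R = 65·11.03·8.6 = 6167.0 kN·m/m
M_D = W·d = 400·4.53 = 1812.0 kN·m/m
FS = M_R / M_D = 6167.0 / 1812.0 = 3.403

FS = 3.40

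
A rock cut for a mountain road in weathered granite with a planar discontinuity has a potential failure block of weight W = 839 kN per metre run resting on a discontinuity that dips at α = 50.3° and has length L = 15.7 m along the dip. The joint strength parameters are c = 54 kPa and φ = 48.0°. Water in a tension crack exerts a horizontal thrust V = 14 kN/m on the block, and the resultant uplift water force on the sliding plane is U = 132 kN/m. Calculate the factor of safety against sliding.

Resolving the block weight along and normal to the plane and applying the Mohr–Coulomb strength on the joint:
N' = W cosα − U − V sinα = 839·cos50.3° − 132 − 14·sin50.3° = 393.2 kN/m
Driving force T = W sinα + V cosα = 839·sin50.3° + 14·cos50.3° = 654.5 kN/m
Resisting force R = c·L + N'·tanφ = 54·15.7 + 393.2·tan48.0° = 847.8 + 436.6 = 1284.4 kN/m
FS = R / T = 1284.4 / 654.5 = 1.963

FS = 1.96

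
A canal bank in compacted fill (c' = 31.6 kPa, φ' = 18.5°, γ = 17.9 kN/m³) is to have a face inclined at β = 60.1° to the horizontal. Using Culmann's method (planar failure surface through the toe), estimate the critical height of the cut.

Culmann's analysis gives the critical failure plane at α_cr = (β + φ')/2 = (60.1 + 18.5)/2 = 39.3°, and the critical height
H_c = (4c'/γ) · sinβ cosφ' / [1 − cos(β − φ')]
    = (4·31.6/17.9) · sin60.1°·cos18.5° / [1 − cos(41.6°)]
    = 7.061 · 0.8669·0.9483 / [1 − 0.7478]
    = 7.061 · 0.8221 / 0.2522
    = 23.02 m

H_c = 23.02 m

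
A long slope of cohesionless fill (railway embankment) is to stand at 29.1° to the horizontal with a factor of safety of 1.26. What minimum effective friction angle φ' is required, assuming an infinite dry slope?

φ' = 35.0°

FS = tanφ'/tanβ ⇒ tanφ' = FS · tanβ = 1.26 · tan29.1° = 0.7013
φ' = arctan(0.7013) = 35.04°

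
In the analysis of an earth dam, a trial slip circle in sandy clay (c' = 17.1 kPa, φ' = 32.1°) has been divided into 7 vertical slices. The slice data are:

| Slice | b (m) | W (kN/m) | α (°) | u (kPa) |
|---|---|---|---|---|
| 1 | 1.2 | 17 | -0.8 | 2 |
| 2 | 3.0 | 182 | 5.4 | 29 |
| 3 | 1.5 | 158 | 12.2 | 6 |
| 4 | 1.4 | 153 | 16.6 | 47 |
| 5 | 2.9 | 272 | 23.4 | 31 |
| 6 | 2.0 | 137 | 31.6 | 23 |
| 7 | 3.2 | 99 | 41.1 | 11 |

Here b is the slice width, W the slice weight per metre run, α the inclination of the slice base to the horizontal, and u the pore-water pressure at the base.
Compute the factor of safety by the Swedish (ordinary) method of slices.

Ordinary method of slices: FS = Σ[c'·Δl_i + (W_i cosα_i − u_i·Δl_i)·tanφ'] / Σ W_i sinα_i, with Δl_i = b_i / cosα_i.
Slice 1: Δl = 1.2/cos(-0.8°) = 1.200 m; N'_1 = 17·cos(-0.8°) − 2·1.200 = 14.6; c'Δl = 20.52; W sinα = -0.2
Slice 2: Δl = 3.0/cos5.4° = 3.013 m; N'_2 = 182·cos5.4° − 29·3.013 = 93.8; c'Δl = 51.53; W sinα = 17.1
Slice 3: Δl = 1.5/cos12.2° = 1.535 m; N'_3 = 158·cos12.2° − 6·1.535 = 145.2; c'Δl = 26.24; W sinα = 33.4
Slice 4: Δl = 1.4/cos16.6° = 1.461 m; N'_4 = 153·cos16.6° − 47·1.461 = 78.0; c'Δl = 24.98; W sinα = 43.7
Slice 5: Δl = 2.9/cos23.4° = 3.160 m; N'_5 = 272·cos23.4° − 31·3.160 = 151.7; c'Δl = 54.03; W sinα = 108.0
Slice 6: Δl = 2.0/cos31.6° = 2.348 m; N'_6 = 137·cos31.6° − 23·2.348 = 62.7; c'Δl = 40.15; W sinα = 71.8
Slice 7: Δl = 3.2/cos41.1° = 4.246 m; N'_7 = 99·cos41.1° − 11·4.246 = 27.9; c'Δl = 72.61; W sinα = 65.1
Σc'Δl = 290.1 kN/m; ΣN' = 573.8 kN/m; ΣW sinα = 338.9 kN/m
Resisting = 290.1 + 573.8·tan32.1° = 290.1 + 360.0 = 650.0 kN/m
FS = 650.0 / 338.9 = 1.918

FS = 1.92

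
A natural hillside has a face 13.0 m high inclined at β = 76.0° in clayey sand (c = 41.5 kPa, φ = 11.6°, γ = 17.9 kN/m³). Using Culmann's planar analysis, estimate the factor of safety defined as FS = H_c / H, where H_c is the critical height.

H_c = (4c/γ) · sinβ cosφ / [1 − cos(β − φ)]
    = (4·41.5/17.9) · sin76.0°·cos11.6° / [1 − cos64.4°]
    = 9.274 · 0.9505 / 0.5679 = 15.52 m
FS = H_c / H = 15.52 / 13.0 = 1.194

FS = 1.19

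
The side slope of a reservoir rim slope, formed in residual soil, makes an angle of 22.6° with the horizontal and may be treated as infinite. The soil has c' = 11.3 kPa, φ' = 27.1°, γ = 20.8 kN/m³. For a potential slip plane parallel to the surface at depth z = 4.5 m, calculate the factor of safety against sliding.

For an infinite slope with a slip plane parallel to the surface (no pore pressure): FS = [c' + γz cos²β tanφ'] / [γz sinβ cosβ].
γz = 20.8·4.5 = 93.60 kN/m²
Numerator = 11.3 + 93.60·cos²22.6°·tan27.1° = 11.3 + 93.60·0.8523·0.5117 = 52.124 kPa
Denominator = 93.60·sin22.6°·cos22.6° = 93.60·0.3843·0.9232 = 33.208 kPa
FS = 52.124 / 33.208 = 1.570

FS = 1.57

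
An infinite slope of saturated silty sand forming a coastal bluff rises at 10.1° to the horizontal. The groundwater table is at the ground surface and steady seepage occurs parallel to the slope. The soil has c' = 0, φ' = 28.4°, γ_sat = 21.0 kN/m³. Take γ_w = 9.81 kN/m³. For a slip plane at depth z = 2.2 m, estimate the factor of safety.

FS = 1.62

With seepage parallel to the slope and the water table at the surface, the effective normal stress on the slip plane uses the buoyant unit weight γ' = γ_sat − γ_w while the driving shear stress uses γ_sat:
FS = [c' + γ' z cos²β tanφ'] / [γ_sat z sinβ cosβ]
(For c' = 0 this reduces to FS = (γ'/γ_sat)·tanφ'/tanβ.)
γ' = 21.0 − 9.81 = 11.19 kN/m³
Numerator = 0.0 + 11.19·2.2·cos²10.1°·tan28.4° = 0.0 + 11.19·2.2·0.9692·0.5407 = 12.902 kPa
Denominator = 21.0·2.2·sin10.1°·cos10.1° = 21.0·2.2·0.1754·0.9845 = 7.976 kPa
FS = 12.902 / 7.976 = 1.617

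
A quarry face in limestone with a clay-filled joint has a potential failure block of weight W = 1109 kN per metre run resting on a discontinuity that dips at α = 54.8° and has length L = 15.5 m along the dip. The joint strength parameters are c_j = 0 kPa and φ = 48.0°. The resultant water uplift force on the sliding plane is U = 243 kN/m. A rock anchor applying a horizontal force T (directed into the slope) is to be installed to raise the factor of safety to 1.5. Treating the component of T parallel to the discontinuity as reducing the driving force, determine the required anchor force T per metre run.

T = 519 kN/m

Resolving forces along and normal to the sliding plane, with the horizontal anchor force T adding T·sinα to the effective normal force and T·cosα acting up the plane against the driving force:
FS = [c_jL + (W cosα − U + T sinα) tanφ] / [W sinα − T cosα]
Without the anchor: N' = 396.3 kN/m, driving T_d = 906.2 kN/m, resisting R = 0·15.5 + 396.3·tan48.0° = 440.1 kN/m, FS = 0.49.
Setting FS = 1.5 and solving for T:
1.5·(906.2 − T cos54.8°) = 440.1 + T sin54.8°·tan48.0°
T·(sin54.8°·tan48.0° + 1.5·cos54.8°) = 1.5·906.2 − 440.1
T·(0.8171·1.1106 + 1.5·0.5764) = 1359.3 − 440.1 = 919.2
T·1.7722 = 919.2
T = 518.7 kN/m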